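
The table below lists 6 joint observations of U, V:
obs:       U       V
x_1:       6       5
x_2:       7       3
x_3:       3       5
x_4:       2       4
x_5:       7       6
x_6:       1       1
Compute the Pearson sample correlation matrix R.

Step 1 — column means:
  mean(U) = (6 + 7 + 3 + 2 + 7 + 1) / 6 = 26/6 = 4.3333
  mean(V) = (5 + 3 + 5 + 4 + 6 + 1) / 6 = 24/6 = 4

Step 2 — sample variances and covariances s[i,j] = (1/(n-1)) · Σ_k (x_{k,i} - mean_i) · (x_{k,j} - mean_j), with n-1 = 5:
  s[U,U] = ((1.6667)·(1.6667) + (2.6667)·(2.6667) + (-1.3333)·(-1.3333) + (-2.3333)·(-2.3333) + (2.6667)·(2.6667) + (-3.3333)·(-3.3333)) / 5 = 35.3333/5 = 7.0667
  s[U,V] = ((1.6667)·(1) + (2.6667)·(-1) + (-1.3333)·(1) + (-2.3333)·(0) + (2.6667)·(2) + (-3.3333)·(-3)) / 5 = 13/5 = 2.6
  s[V,V] = ((1)·(1) + (-1)·(-1) + (1)·(1) + (0)·(0) + (2)·(2) + (-3)·(-3)) / 5 = 16/5 = 3.2
  Sample standard deviations s_i = √(s[i,i]):
  s(U) = √(7.0667) = 2.6583
  s(V) = √(3.2) = 1.7889

Step 3 — r_{ij} = s_{ij} / (s_i · s_j):
  r[U,U] = 1 (diagonal).
  r[U,V] = 2.6 / (2.6583 · 1.7889) = 2.6 / 4.7553 = 0.5468
  r[V,V] = 1 (diagonal).

R is symmetric with unit diagonal. Assembling:

R = [[1, 0.5468],
 [0.5468, 1]]


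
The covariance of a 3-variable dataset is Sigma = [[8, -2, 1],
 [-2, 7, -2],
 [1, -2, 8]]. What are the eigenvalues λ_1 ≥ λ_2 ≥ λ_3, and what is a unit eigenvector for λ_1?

Step 1 — characteristic polynomial p(λ) = det(λI - Sigma) = λ³ - tr·λ² + c_1·λ - det, where tr = trace, c_1 = sum of the principal 2×2 minors, det = det(Sigma):
  tr = 8 + 7 + 8 = 23,
  c_1 = (8·7 - (-2)²) + (8·8 - (1)²) + (7·8 - (-2)²) = 52 + 63 + 52 = 167,
  det = 8·(7·8 - (-2)²) - (-2)·((-2)·8 - (-2)·(1)) + (1)·((-2)·(-2) - 7·(1)) = 8·(52) - (-2)·(-14) + (1)·(-3) = 385.
  So p(λ) = λ³ - 23λ² + 167λ - 385.
Step 2 — look for an integer root (rational root theorem: any rational root is an integer divisor of 385). Testing λ = 5:
  p(5) = 125 - 575 + 835 - 385 = 0  ✓
  Dividing out (λ - 5): p(λ) = (λ - 5)(λ² - 18λ + 77).
Step 3 — remaining eigenvalues from the quadratic λ² - 18λ + 77 = 0:
  Δ = 18² - 4·77 = 324 - 308 = 16,  λ = (18 ± √16)/2 = (18 ± 4)/2 = 11 or 7.
  Sorted: λ_1 = 11,  λ_2 = 7,  λ_3 = 5  (check: sum = 23 = tr ✓).

Step 4 — unit eigenvector for λ_1 = 11: v spans the null space of (Sigma - λ_1 I), whose rows are
  r_1 = (-3, -2, 1),  r_2 = (-2, -4, -2),  r_3 = (1, -2, -3).
  v is orthogonal to every row, so take v ∝ r_1 × r_2 = ((-2)·(-2) - (1)·(-4), (1)·(-2) - (-3)·(-2), (-3)·(-4) - (-2)·(-2)) = (8, -8, 8).
  Rescale (divide by 8): u = (1, -1, 1).
  ||u|| = √((1)² + (-1)² + (1)²) = √(3) ≈ 1.7321,  v_1 = u/||u|| ≈ (0.5774, -0.5774, 0.5774) (||v_1|| = 1).

λ_1 = 11,  λ_2 = 7,  λ_3 = 5;  v_1 ≈ (0.5774, -0.5774, 0.5774)


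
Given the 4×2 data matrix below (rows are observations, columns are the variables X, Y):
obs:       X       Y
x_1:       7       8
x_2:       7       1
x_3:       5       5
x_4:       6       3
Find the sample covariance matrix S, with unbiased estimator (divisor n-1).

Step 1 — column means:
  mean(X) = (7 + 7 + 5 + 6) / 4 = 25/4 = 6.25
  mean(Y) = (8 + 1 + 5 + 3) / 4 = 17/4 = 4.25

Step 2 — sample covariance S[i,j] = (1/(n-1)) · Σ_k (x_{k,i} - mean_i) · (x_{k,j} - mean_j), with n-1 = 3.
  S[X,X] = ((0.75)·(0.75) + (0.75)·(0.75) + (-1.25)·(-1.25) + (-0.25)·(-0.25)) / 3 = 2.75/3 = 0.9167
  S[X,Y] = ((0.75)·(3.75) + (0.75)·(-3.25) + (-1.25)·(0.75) + (-0.25)·(-1.25)) / 3 = -0.25/3 = -0.0833
  S[Y,Y] = ((3.75)·(3.75) + (-3.25)·(-3.25) + (0.75)·(0.75) + (-1.25)·(-1.25)) / 3 = 26.75/3 = 8.9167

S is symmetric (S[j,i] = S[i,j]). Assembling:

S = [[0.9167, -0.0833],
 [-0.0833, 8.9167]]


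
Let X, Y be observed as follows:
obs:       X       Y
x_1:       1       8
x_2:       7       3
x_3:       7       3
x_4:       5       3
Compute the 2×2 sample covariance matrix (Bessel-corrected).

Step 1 — column means:
  mean(X) = (1 + 7 + 7 + 5) / 4 = 20/4 = 5
  mean(Y) = (8 + 3 + 3 + 3) / 4 = 17/4 = 4.25

Step 2 — sample covariance S[i,j] = (1/(n-1)) · Σ_k (x_{k,i} - mean_i) · (x_{k,j} - mean_j), with n-1 = 3.
  S[X,X] = ((-4)·(-4) + (2)·(2) + (2)·(2) + (0)·(0)) / 3 = 24/3 = 8
  S[X,Y] = ((-4)·(3.75) + (2)·(-1.25) + (2)·(-1.25) + (0)·(-1.25)) / 3 = -20/3 = -6.6667
  S[Y,Y] = ((3.75)·(3.75) + (-1.25)·(-1.25) + (-1.25)·(-1.25) + (-1.25)·(-1.25)) / 3 = 18.75/3 = 6.25

S is symmetric (S[j,i] = S[i,j]). Assembling:

S = [[8, -6.6667],
 [-6.6667, 6.25]]


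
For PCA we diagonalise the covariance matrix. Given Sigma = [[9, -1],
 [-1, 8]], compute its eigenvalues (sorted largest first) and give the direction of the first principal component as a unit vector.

Step 1 — characteristic polynomial of 2×2 Sigma:
  det(Sigma - λI) = λ² - trace · λ + det = 0.
  trace = 9 + 8 = 17, det = 9·8 - (-1)² = 71.
Step 2 — discriminant:
  Δ = trace² - 4·det = 289 - 284 = 5.
Step 3 — eigenvalues:
  λ = (trace ± √Δ)/2 = (17 ± 2.2361)/2,
  λ_1 = 9.618,  λ_2 = 7.382.

Step 4 — unit eigenvector for λ_1: solve (Sigma - λ_1 I)v = 0. First row:
  (9 - 9.618)·v_x + (-1)·v_y = 0, i.e. (-0.618)·v_x + (-1)·v_y = 0,
  so v ∝ (b, λ_1 - a) = (-1, 0.618); multiply by -1 so the first entry is positive: u = (1, -0.618).
  ||u|| = √((1)² + (-0.618)²) = √(1.382) ≈ 1.1756,
  v_1 = u/||u|| ≈ (0.8507, -0.5257) (||v_1|| = 1).

λ_1 = 9.618,  λ_2 = 7.382;  v_1 ≈ (0.8507, -0.5257)


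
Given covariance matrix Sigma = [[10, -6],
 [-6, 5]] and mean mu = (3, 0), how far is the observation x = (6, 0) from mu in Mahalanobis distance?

Step 1 — centre the observation: (x - mu) = (3, 0).

Step 2 — invert Sigma. det(Sigma) = 10·5 - (-6)² = 14.
  Sigma^{-1} = (1/det) · [[d, -b], [-b, a]] = [[0.3571, 0.4286],
 [0.4286, 0.7143]].

Step 3 — form the quadratic (x - mu)^T · Sigma^{-1} · (x - mu):
  Sigma^{-1} · (x - mu) = (1.0714, 1.2857).
  (x - mu)^T · [Sigma^{-1} · (x - mu)] = (3)·(1.0714) + (0)·(1.2857) = 3.2143.

Step 4 — take square root: d = √(3.2143) ≈ 1.7928.

d(x, mu) = √(3.2143) ≈ 1.7928


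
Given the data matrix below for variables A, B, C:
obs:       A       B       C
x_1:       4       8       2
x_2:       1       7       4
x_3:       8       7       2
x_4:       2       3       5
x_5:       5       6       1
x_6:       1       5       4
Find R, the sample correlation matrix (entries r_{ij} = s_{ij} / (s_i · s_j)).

Step 1 — column means:
  mean(A) = (4 + 1 + 8 + 2 + 5 + 1) / 6 = 21/6 = 3.5
  mean(B) = (8 + 7 + 7 + 3 + 6 + 5) / 6 = 36/6 = 6
  mean(C) = (2 + 4 + 2 + 5 + 1 + 4) / 6 = 18/6 = 3

Step 2 — sample variances and covariances s[i,j] = (1/(n-1)) · Σ_k (x_{k,i} - mean_i) · (x_{k,j} - mean_j), with n-1 = 5:
  s[A,A] = ((0.5)·(0.5) + (-2.5)·(-2.5) + (4.5)·(4.5) + (-1.5)·(-1.5) + (1.5)·(1.5) + (-2.5)·(-2.5)) / 5 = 37.5/5 = 7.5
  s[A,B] = ((0.5)·(2) + (-2.5)·(1) + (4.5)·(1) + (-1.5)·(-3) + (1.5)·(0) + (-2.5)·(-1)) / 5 = 10/5 = 2
  s[A,C] = ((0.5)·(-1) + (-2.5)·(1) + (4.5)·(-1) + (-1.5)·(2) + (1.5)·(-2) + (-2.5)·(1)) / 5 = -16/5 = -3.2
  s[B,B] = ((2)·(2) + (1)·(1) + (1)·(1) + (-3)·(-3) + (0)·(0) + (-1)·(-1)) / 5 = 16/5 = 3.2
  s[B,C] = ((2)·(-1) + (1)·(1) + (1)·(-1) + (-3)·(2) + (0)·(-2) + (-1)·(1)) / 5 = -9/5 = -1.8
  s[C,C] = ((-1)·(-1) + (1)·(1) + (-1)·(-1) + (2)·(2) + (-2)·(-2) + (1)·(1)) / 5 = 12/5 = 2.4
  Sample standard deviations s_i = √(s[i,i]):
  s(A) = √(7.5) = 2.7386
  s(B) = √(3.2) = 1.7889
  s(C) = √(2.4) = 1.5492

Step 3 — r_{ij} = s_{ij} / (s_i · s_j):
  r[A,A] = 1 (diagonal).
  r[A,B] = 2 / (2.7386 · 1.7889) = 2 / 4.899 = 0.4082
  r[A,C] = -3.2 / (2.7386 · 1.5492) = -3.2 / 4.2426 = -0.7542
  r[B,B] = 1 (diagonal).
  r[B,C] = -1.8 / (1.7889 · 1.5492) = -1.8 / 2.7713 = -0.6495
  r[C,C] = 1 (diagonal).

R is symmetric with unit diagonal. Assembling:

R = [[1, 0.4082, -0.7542],
 [0.4082, 1, -0.6495],
 [-0.7542, -0.6495, 1]]


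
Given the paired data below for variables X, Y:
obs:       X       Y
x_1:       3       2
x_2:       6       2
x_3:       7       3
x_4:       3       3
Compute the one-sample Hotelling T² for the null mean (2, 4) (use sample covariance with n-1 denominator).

Step 1 — sample mean vector:
  mean(X) = (3 + 6 + 7 + 3) / 4 = 19/4 = 4.75
  mean(Y) = (2 + 2 + 3 + 3) / 4 = 10/4 = 2.5
  x̄ = (4.75, 2.5),  deviation x̄ - mu_0 = (4.75, 2.5) - (2, 4) = (2.75, -1.5).

Step 2 — sample covariance matrix, S[i,j] = (1/(n-1)) · Σ_k (x_{k,i} - mean_i) · (x_{k,j} - mean_j), divisor n-1 = 3:
  S[X,X] = ((-1.75)·(-1.75) + (1.25)·(1.25) + (2.25)·(2.25) + (-1.75)·(-1.75)) / 3 = 12.75/3 = 4.25
  S[X,Y] = ((-1.75)·(-0.5) + (1.25)·(-0.5) + (2.25)·(0.5) + (-1.75)·(0.5)) / 3 = 0.5/3 = 0.1667
  S[Y,Y] = ((-0.5)·(-0.5) + (-0.5)·(-0.5) + (0.5)·(0.5) + (0.5)·(0.5)) / 3 = 1/3 = 0.3333
  S = [[4.25, 0.1667],
 [0.1667, 0.3333]].

Step 3 — invert S. det(S) = 4.25·0.3333 - (0.1667)² = 1.3889.
  S^{-1} = (1/det) · [[d, -b], [-b, a]] = [[0.24, -0.12],
 [-0.12, 3.06]].

Step 4 — quadratic form (x̄ - mu_0)^T · S^{-1} · (x̄ - mu_0):
  S^{-1} · (x̄ - mu_0) = (0.84, -4.92),
  (x̄ - mu_0)^T · [...] = (2.75)·(0.84) + (-1.5)·(-4.92) = 9.69.

Step 5 — scale by n: T² = 4 · 9.69 = 38.76.

T² ≈ 38.76


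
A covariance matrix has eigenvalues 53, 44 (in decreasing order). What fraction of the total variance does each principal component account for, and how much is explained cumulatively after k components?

Step 1 — total variance = trace(Sigma) = Σ λ_i = 53 + 44 = 97.

Step 2 — fraction explained by component i = λ_i / Σ λ:
  PC1: 53/97 = 0.5464
  PC2: 44/97 = 0.4536

Step 3 — cumulative fraction after k components = (λ_1 + ... + λ_k) / Σ λ:
  k = 1: 53/97 = 0.5464
  k = 2: (53 + 44)/97 = 97/97 = 1

Summary (fraction, with percent):

explained: PC1 0.5464 (54.64%), PC2 0.4536 (45.36%);  cumulative: 0.5464, 1


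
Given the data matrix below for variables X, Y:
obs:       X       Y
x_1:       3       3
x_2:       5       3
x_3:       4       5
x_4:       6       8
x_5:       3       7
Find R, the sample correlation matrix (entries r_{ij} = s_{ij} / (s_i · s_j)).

Step 1 — column means:
  mean(X) = (3 + 5 + 4 + 6 + 3) / 5 = 21/5 = 4.2
  mean(Y) = (3 + 3 + 5 + 8 + 7) / 5 = 26/5 = 5.2

Step 2 — sample variances and covariances s[i,j] = (1/(n-1)) · Σ_k (x_{k,i} - mean_i) · (x_{k,j} - mean_j), with n-1 = 4:
  s[X,X] = ((-1.2)·(-1.2) + (0.8)·(0.8) + (-0.2)·(-0.2) + (1.8)·(1.8) + (-1.2)·(-1.2)) / 4 = 6.8/4 = 1.7
  s[X,Y] = ((-1.2)·(-2.2) + (0.8)·(-2.2) + (-0.2)·(-0.2) + (1.8)·(2.8) + (-1.2)·(1.8)) / 4 = 3.8/4 = 0.95
  s[Y,Y] = ((-2.2)·(-2.2) + (-2.2)·(-2.2) + (-0.2)·(-0.2) + (2.8)·(2.8) + (1.8)·(1.8)) / 4 = 20.8/4 = 5.2
  Sample standard deviations s_i = √(s[i,i]):
  s(X) = √(1.7) = 1.3038
  s(Y) = √(5.2) = 2.2804

Step 3 — r_{ij} = s_{ij} / (s_i · s_j):
  r[X,X] = 1 (diagonal).
  r[X,Y] = 0.95 / (1.3038 · 2.2804) = 0.95 / 2.9732 = 0.3195
  r[Y,Y] = 1 (diagonal).

R is symmetric with unit diagonal. Assembling:

R = [[1, 0.3195],
 [0.3195, 1]]


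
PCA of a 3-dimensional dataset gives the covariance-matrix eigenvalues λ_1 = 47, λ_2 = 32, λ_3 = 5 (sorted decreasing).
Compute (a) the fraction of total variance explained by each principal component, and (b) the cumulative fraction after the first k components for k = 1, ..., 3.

Step 1 — total variance = trace(Sigma) = Σ λ_i = 47 + 32 + 5 = 84.

Step 2 — fraction explained by component i = λ_i / Σ λ:
  PC1: 47/84 = 0.5595
  PC2: 32/84 = 0.381
  PC3: 5/84 = 0.0595

Step 3 — cumulative fraction after k components = (λ_1 + ... + λ_k) / Σ λ:
  k = 1: 47/84 = 0.5595
  k = 2: (47 + 32)/84 = 79/84 = 0.9405
  k = 3: (47 + 32 + 5)/84 = 84/84 = 1

Summary (fraction, with percent):

explained: PC1 0.5595 (55.95%), PC2 0.381 (38.1%), PC3 0.0595 (5.95%);  cumulative: 0.5595, 0.9405, 1


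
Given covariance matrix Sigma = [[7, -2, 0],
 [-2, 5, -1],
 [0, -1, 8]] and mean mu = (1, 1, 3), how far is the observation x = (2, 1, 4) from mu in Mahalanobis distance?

Step 1 — centre the observation: (x - mu) = (1, 0, 1).

Step 2 — invert Sigma (cofactor / det for 3×3, or solve directly):
  Sigma^{-1} = [[0.1618, 0.0664, 0.0083],
 [0.0664, 0.2324, 0.029],
 [0.0083, 0.029, 0.1286]].

Step 3 — form the quadratic (x - mu)^T · Sigma^{-1} · (x - mu):
  Sigma^{-1} · (x - mu) = (0.1701, 0.0954, 0.1369).
  (x - mu)^T · [Sigma^{-1} · (x - mu)] = (1)·(0.1701) + (0)·(0.0954) + (1)·(0.1369) = 0.3071.

Step 4 — take square root: d = √(0.3071) ≈ 0.5541.

d(x, mu) = √(0.3071) ≈ 0.5541


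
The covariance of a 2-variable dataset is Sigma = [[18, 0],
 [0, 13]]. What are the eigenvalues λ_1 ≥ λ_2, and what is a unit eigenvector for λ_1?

Step 1 — characteristic polynomial of 2×2 Sigma:
  det(Sigma - λI) = λ² - trace · λ + det = 0.
  trace = 18 + 13 = 31, det = 18·13 - (0)² = 234.
Step 2 — discriminant:
  Δ = trace² - 4·det = 961 - 936 = 25.
Step 3 — eigenvalues:
  λ = (trace ± √Δ)/2 = (31 ± 5)/2,
  λ_1 = 18,  λ_2 = 13.

Step 4 — unit eigenvector for λ_1: Sigma is diagonal, so its eigenvectors are the coordinate axes. λ_1 = 18 is the diagonal entry on the first coordinate axis, hence
  v_1 = (1, 0) (||v_1|| = 1).

λ_1 = 18,  λ_2 = 13;  v_1 ≈ (1, 0)


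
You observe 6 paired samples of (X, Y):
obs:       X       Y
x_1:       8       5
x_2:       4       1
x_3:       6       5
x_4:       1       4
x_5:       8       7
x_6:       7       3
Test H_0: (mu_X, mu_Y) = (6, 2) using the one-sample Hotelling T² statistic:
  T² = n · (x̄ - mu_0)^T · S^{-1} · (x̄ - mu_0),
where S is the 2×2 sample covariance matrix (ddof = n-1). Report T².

Step 1 — sample mean vector:
  mean(X) = (8 + 4 + 6 + 1 + 8 + 7) / 6 = 34/6 = 5.6667
  mean(Y) = (5 + 1 + 5 + 4 + 7 + 3) / 6 = 25/6 = 4.1667
  x̄ = (5.6667, 4.1667),  deviation x̄ - mu_0 = (5.6667, 4.1667) - (6, 2) = (-0.3333, 2.1667).

Step 2 — sample covariance matrix, S[i,j] = (1/(n-1)) · Σ_k (x_{k,i} - mean_i) · (x_{k,j} - mean_j), divisor n-1 = 5:
  S[X,X] = ((2.3333)·(2.3333) + (-1.6667)·(-1.6667) + (0.3333)·(0.3333) + (-4.6667)·(-4.6667) + (2.3333)·(2.3333) + (1.3333)·(1.3333)) / 5 = 37.3333/5 = 7.4667
  S[X,Y] = ((2.3333)·(0.8333) + (-1.6667)·(-3.1667) + (0.3333)·(0.8333) + (-4.6667)·(-0.1667) + (2.3333)·(2.8333) + (1.3333)·(-1.1667)) / 5 = 13.3333/5 = 2.6667
  S[Y,Y] = ((0.8333)·(0.8333) + (-3.1667)·(-3.1667) + (0.8333)·(0.8333) + (-0.1667)·(-0.1667) + (2.8333)·(2.8333) + (-1.1667)·(-1.1667)) / 5 = 20.8333/5 = 4.1667
  S = [[7.4667, 2.6667],
 [2.6667, 4.1667]].

Step 3 — invert S. det(S) = 7.4667·4.1667 - (2.6667)² = 24.
  S^{-1} = (1/det) · [[d, -b], [-b, a]] = [[0.1736, -0.1111],
 [-0.1111, 0.3111]].

Step 4 — quadratic form (x̄ - mu_0)^T · S^{-1} · (x̄ - mu_0):
  S^{-1} · (x̄ - mu_0) = (-0.2986, 0.7111),
  (x̄ - mu_0)^T · [...] = (-0.3333)·(-0.2986) + (2.1667)·(0.7111) = 1.6403.

Step 5 — scale by n: T² = 6 · 1.6403 = 9.8417.

T² ≈ 9.8417


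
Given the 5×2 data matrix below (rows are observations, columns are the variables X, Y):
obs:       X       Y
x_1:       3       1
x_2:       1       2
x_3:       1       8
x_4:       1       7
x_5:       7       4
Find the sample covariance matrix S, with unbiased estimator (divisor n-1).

Step 1 — column means:
  mean(X) = (3 + 1 + 1 + 1 + 7) / 5 = 13/5 = 2.6
  mean(Y) = (1 + 2 + 8 + 7 + 4) / 5 = 22/5 = 4.4

Step 2 — sample covariance S[i,j] = (1/(n-1)) · Σ_k (x_{k,i} - mean_i) · (x_{k,j} - mean_j), with n-1 = 4.
  S[X,X] = ((0.4)·(0.4) + (-1.6)·(-1.6) + (-1.6)·(-1.6) + (-1.6)·(-1.6) + (4.4)·(4.4)) / 4 = 27.2/4 = 6.8
  S[X,Y] = ((0.4)·(-3.4) + (-1.6)·(-2.4) + (-1.6)·(3.6) + (-1.6)·(2.6) + (4.4)·(-0.4)) / 4 = -9.2/4 = -2.3
  S[Y,Y] = ((-3.4)·(-3.4) + (-2.4)·(-2.4) + (3.6)·(3.6) + (2.6)·(2.6) + (-0.4)·(-0.4)) / 4 = 37.2/4 = 9.3

S is symmetric (S[j,i] = S[i,j]). Assembling:

S = [[6.8, -2.3],
 [-2.3, 9.3]]


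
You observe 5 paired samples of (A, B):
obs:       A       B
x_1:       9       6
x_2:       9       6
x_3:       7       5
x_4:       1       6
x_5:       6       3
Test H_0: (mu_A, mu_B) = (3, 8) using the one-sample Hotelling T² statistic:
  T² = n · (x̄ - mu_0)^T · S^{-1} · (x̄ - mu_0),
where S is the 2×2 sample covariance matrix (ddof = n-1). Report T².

Step 1 — sample mean vector:
  mean(A) = (9 + 9 + 7 + 1 + 6) / 5 = 32/5 = 6.4
  mean(B) = (6 + 6 + 5 + 6 + 3) / 5 = 26/5 = 5.2
  x̄ = (6.4, 5.2),  deviation x̄ - mu_0 = (6.4, 5.2) - (3, 8) = (3.4, -2.8).

Step 2 — sample covariance matrix, S[i,j] = (1/(n-1)) · Σ_k (x_{k,i} - mean_i) · (x_{k,j} - mean_j), divisor n-1 = 4:
  S[A,A] = ((2.6)·(2.6) + (2.6)·(2.6) + (0.6)·(0.6) + (-5.4)·(-5.4) + (-0.4)·(-0.4)) / 4 = 43.2/4 = 10.8
  S[A,B] = ((2.6)·(0.8) + (2.6)·(0.8) + (0.6)·(-0.2) + (-5.4)·(0.8) + (-0.4)·(-2.2)) / 4 = 0.6/4 = 0.15
  S[B,B] = ((0.8)·(0.8) + (0.8)·(0.8) + (-0.2)·(-0.2) + (0.8)·(0.8) + (-2.2)·(-2.2)) / 4 = 6.8/4 = 1.7
  S = [[10.8, 0.15],
 [0.15, 1.7]].

Step 3 — invert S. det(S) = 10.8·1.7 - (0.15)² = 18.3375.
  S^{-1} = (1/det) · [[d, -b], [-b, a]] = [[0.0927, -0.0082],
 [-0.0082, 0.589]].

Step 4 — quadratic form (x̄ - mu_0)^T · S^{-1} · (x̄ - mu_0):
  S^{-1} · (x̄ - mu_0) = (0.3381, -1.6769),
  (x̄ - mu_0)^T · [...] = (3.4)·(0.3381) + (-2.8)·(-1.6769) = 5.8449.

Step 5 — scale by n: T² = 5 · 5.8449 = 29.2243.

T² ≈ 29.2243


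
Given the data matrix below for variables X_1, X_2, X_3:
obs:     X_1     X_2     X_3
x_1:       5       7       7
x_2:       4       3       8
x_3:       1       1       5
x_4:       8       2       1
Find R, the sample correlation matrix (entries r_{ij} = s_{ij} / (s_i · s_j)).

Step 1 — column means:
  mean(X_1) = (5 + 4 + 1 + 8) / 4 = 18/4 = 4.5
  mean(X_2) = (7 + 3 + 1 + 2) / 4 = 13/4 = 3.25
  mean(X_3) = (7 + 8 + 5 + 1) / 4 = 21/4 = 5.25

Step 2 — sample variances and covariances s[i,j] = (1/(n-1)) · Σ_k (x_{k,i} - mean_i) · (x_{k,j} - mean_j), with n-1 = 3:
  s[X_1,X_1] = ((0.5)·(0.5) + (-0.5)·(-0.5) + (-3.5)·(-3.5) + (3.5)·(3.5)) / 3 = 25/3 = 8.3333
  s[X_1,X_2] = ((0.5)·(3.75) + (-0.5)·(-0.25) + (-3.5)·(-2.25) + (3.5)·(-1.25)) / 3 = 5.5/3 = 1.8333
  s[X_1,X_3] = ((0.5)·(1.75) + (-0.5)·(2.75) + (-3.5)·(-0.25) + (3.5)·(-4.25)) / 3 = -14.5/3 = -4.8333
  s[X_2,X_2] = ((3.75)·(3.75) + (-0.25)·(-0.25) + (-2.25)·(-2.25) + (-1.25)·(-1.25)) / 3 = 20.75/3 = 6.9167
  s[X_2,X_3] = ((3.75)·(1.75) + (-0.25)·(2.75) + (-2.25)·(-0.25) + (-1.25)·(-4.25)) / 3 = 11.75/3 = 3.9167
  s[X_3,X_3] = ((1.75)·(1.75) + (2.75)·(2.75) + (-0.25)·(-0.25) + (-4.25)·(-4.25)) / 3 = 28.75/3 = 9.5833
  Sample standard deviations s_i = √(s[i,i]):
  s(X_1) = √(8.3333) = 2.8868
  s(X_2) = √(6.9167) = 2.63
  s(X_3) = √(9.5833) = 3.0957

Step 3 — r_{ij} = s_{ij} / (s_i · s_j):
  r[X_1,X_1] = 1 (diagonal).
  r[X_1,X_2] = 1.8333 / (2.8868 · 2.63) = 1.8333 / 7.592 = 0.2415
  r[X_1,X_3] = -4.8333 / (2.8868 · 3.0957) = -4.8333 / 8.9365 = -0.5409
  r[X_2,X_2] = 1 (diagonal).
  r[X_2,X_3] = 3.9167 / (2.63 · 3.0957) = 3.9167 / 8.1415 = 0.4811
  r[X_3,X_3] = 1 (diagonal).

R is symmetric with unit diagonal. Assembling:

R = [[1, 0.2415, -0.5409],
 [0.2415, 1, 0.4811],
 [-0.5409, 0.4811, 1]]


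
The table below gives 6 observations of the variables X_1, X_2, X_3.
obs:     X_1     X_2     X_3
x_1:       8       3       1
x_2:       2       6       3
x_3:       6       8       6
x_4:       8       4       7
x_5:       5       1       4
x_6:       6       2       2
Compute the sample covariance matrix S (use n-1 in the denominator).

Step 1 — column means:
  mean(X_1) = (8 + 2 + 6 + 8 + 5 + 6) / 6 = 35/6 = 5.8333
  mean(X_2) = (3 + 6 + 8 + 4 + 1 + 2) / 6 = 24/6 = 4
  mean(X_3) = (1 + 3 + 6 + 7 + 4 + 2) / 6 = 23/6 = 3.8333

Step 2 — sample covariance S[i,j] = (1/(n-1)) · Σ_k (x_{k,i} - mean_i) · (x_{k,j} - mean_j), with n-1 = 5.
  S[X_1,X_1] = ((2.1667)·(2.1667) + (-3.8333)·(-3.8333) + (0.1667)·(0.1667) + (2.1667)·(2.1667) + (-0.8333)·(-0.8333) + (0.1667)·(0.1667)) / 5 = 24.8333/5 = 4.9667
  S[X_1,X_2] = ((2.1667)·(-1) + (-3.8333)·(2) + (0.1667)·(4) + (2.1667)·(0) + (-0.8333)·(-3) + (0.1667)·(-2)) / 5 = -7/5 = -1.4
  S[X_1,X_3] = ((2.1667)·(-2.8333) + (-3.8333)·(-0.8333) + (0.1667)·(2.1667) + (2.1667)·(3.1667) + (-0.8333)·(0.1667) + (0.1667)·(-1.8333)) / 5 = 3.8333/5 = 0.7667
  S[X_2,X_2] = ((-1)·(-1) + (2)·(2) + (4)·(4) + (0)·(0) + (-3)·(-3) + (-2)·(-2)) / 5 = 34/5 = 6.8
  S[X_2,X_3] = ((-1)·(-2.8333) + (2)·(-0.8333) + (4)·(2.1667) + (0)·(3.1667) + (-3)·(0.1667) + (-2)·(-1.8333)) / 5 = 13/5 = 2.6
  S[X_3,X_3] = ((-2.8333)·(-2.8333) + (-0.8333)·(-0.8333) + (2.1667)·(2.1667) + (3.1667)·(3.1667) + (0.1667)·(0.1667) + (-1.8333)·(-1.8333)) / 5 = 26.8333/5 = 5.3667

S is symmetric (S[j,i] = S[i,j]). Assembling:

S = [[4.9667, -1.4, 0.7667],
 [-1.4, 6.8, 2.6],
 [0.7667, 2.6, 5.3667]]


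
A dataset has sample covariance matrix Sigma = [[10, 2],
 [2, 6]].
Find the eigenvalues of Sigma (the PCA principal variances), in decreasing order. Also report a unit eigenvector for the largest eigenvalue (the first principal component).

Step 1 — characteristic polynomial of 2×2 Sigma:
  det(Sigma - λI) = λ² - trace · λ + det = 0.
  trace = 10 + 6 = 16, det = 10·6 - (2)² = 56.
Step 2 — discriminant:
  Δ = trace² - 4·det = 256 - 224 = 32.
Step 3 — eigenvalues:
  λ = (trace ± √Δ)/2 = (16 ± 5.6569)/2,
  λ_1 = 10.8284,  λ_2 = 5.1716.

Step 4 — unit eigenvector for λ_1: solve (Sigma - λ_1 I)v = 0. First row:
  (10 - 10.8284)·v_x + (2)·v_y = 0, i.e. (-0.8284)·v_x + (2)·v_y = 0,
  so v ∝ (b, λ_1 - a) = (2, 0.8284) = u.
  ||u|| = √((2)² + (0.8284)²) = √(4.6863) ≈ 2.1648,
  v_1 = u/||u|| ≈ (0.9239, 0.3827) (||v_1|| = 1).

λ_1 = 10.8284,  λ_2 = 5.1716;  v_1 ≈ (0.9239, 0.3827)


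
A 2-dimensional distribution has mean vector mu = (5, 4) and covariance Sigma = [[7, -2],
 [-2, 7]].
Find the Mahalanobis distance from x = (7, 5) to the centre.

Step 1 — centre the observation: (x - mu) = (2, 1).

Step 2 — invert Sigma. det(Sigma) = 7·7 - (-2)² = 45.
  Sigma^{-1} = (1/det) · [[d, -b], [-b, a]] = [[0.1556, 0.0444],
 [0.0444, 0.1556]].

Step 3 — form the quadratic (x - mu)^T · Sigma^{-1} · (x - mu):
  Sigma^{-1} · (x - mu) = (0.3556, 0.2444).
  (x - mu)^T · [Sigma^{-1} · (x - mu)] = (2)·(0.3556) + (1)·(0.2444) = 0.9556.

Step 4 — take square root: d = √(0.9556) ≈ 0.9775.

d(x, mu) = √(0.9556) ≈ 0.9775


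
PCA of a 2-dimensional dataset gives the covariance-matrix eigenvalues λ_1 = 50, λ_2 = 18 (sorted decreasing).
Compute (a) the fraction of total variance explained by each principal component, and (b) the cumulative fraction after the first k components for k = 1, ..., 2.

Step 1 — total variance = trace(Sigma) = Σ λ_i = 50 + 18 = 68.

Step 2 — fraction explained by component i = λ_i / Σ λ:
  PC1: 50/68 = 0.7353
  PC2: 18/68 = 0.2647

Step 3 — cumulative fraction after k components = (λ_1 + ... + λ_k) / Σ λ:
  k = 1: 50/68 = 0.7353
  k = 2: (50 + 18)/68 = 68/68 = 1

Summary (fraction, with percent):

explained: PC1 0.7353 (73.53%), PC2 0.2647 (26.47%);  cumulative: 0.7353, 1


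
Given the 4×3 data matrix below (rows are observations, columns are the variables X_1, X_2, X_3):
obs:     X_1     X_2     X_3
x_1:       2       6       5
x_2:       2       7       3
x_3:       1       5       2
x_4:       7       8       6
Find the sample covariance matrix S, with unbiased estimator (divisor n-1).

Step 1 — column means:
  mean(X_1) = (2 + 2 + 1 + 7) / 4 = 12/4 = 3
  mean(X_2) = (6 + 7 + 5 + 8) / 4 = 26/4 = 6.5
  mean(X_3) = (5 + 3 + 2 + 6) / 4 = 16/4 = 4

Step 2 — sample covariance S[i,j] = (1/(n-1)) · Σ_k (x_{k,i} - mean_i) · (x_{k,j} - mean_j), with n-1 = 3.
  S[X_1,X_1] = ((-1)·(-1) + (-1)·(-1) + (-2)·(-2) + (4)·(4)) / 3 = 22/3 = 7.3333
  S[X_1,X_2] = ((-1)·(-0.5) + (-1)·(0.5) + (-2)·(-1.5) + (4)·(1.5)) / 3 = 9/3 = 3
  S[X_1,X_3] = ((-1)·(1) + (-1)·(-1) + (-2)·(-2) + (4)·(2)) / 3 = 12/3 = 4
  S[X_2,X_2] = ((-0.5)·(-0.5) + (0.5)·(0.5) + (-1.5)·(-1.5) + (1.5)·(1.5)) / 3 = 5/3 = 1.6667
  S[X_2,X_3] = ((-0.5)·(1) + (0.5)·(-1) + (-1.5)·(-2) + (1.5)·(2)) / 3 = 5/3 = 1.6667
  S[X_3,X_3] = ((1)·(1) + (-1)·(-1) + (-2)·(-2) + (2)·(2)) / 3 = 10/3 = 3.3333

S is symmetric (S[j,i] = S[i,j]). Assembling:

S = [[7.3333, 3, 4],
 [3, 1.6667, 1.6667],
 [4, 1.6667, 3.3333]]


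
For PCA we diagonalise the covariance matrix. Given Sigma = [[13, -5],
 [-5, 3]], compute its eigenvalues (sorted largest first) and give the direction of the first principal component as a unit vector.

Step 1 — characteristic polynomial of 2×2 Sigma:
  det(Sigma - λI) = λ² - trace · λ + det = 0.
  trace = 13 + 3 = 16, det = 13·3 - (-5)² = 14.
Step 2 — discriminant:
  Δ = trace² - 4·det = 256 - 56 = 200.
Step 3 — eigenvalues:
  λ = (trace ± √Δ)/2 = (16 ± 14.1421)/2,
  λ_1 = 15.0711,  λ_2 = 0.9289.

Step 4 — unit eigenvector for λ_1: solve (Sigma - λ_1 I)v = 0. First row:
  (13 - 15.0711)·v_x + (-5)·v_y = 0, i.e. (-2.0711)·v_x + (-5)·v_y = 0,
  so v ∝ (b, λ_1 - a) = (-5, 2.0711); multiply by -1 so the first entry is positive: u = (5, -2.0711).
  ||u|| = √((5)² + (-2.0711)²) = √(29.2893) ≈ 5.412,
  v_1 = u/||u|| ≈ (0.9239, -0.3827) (||v_1|| = 1).

λ_1 = 15.0711,  λ_2 = 0.9289;  v_1 ≈ (0.9239, -0.3827)


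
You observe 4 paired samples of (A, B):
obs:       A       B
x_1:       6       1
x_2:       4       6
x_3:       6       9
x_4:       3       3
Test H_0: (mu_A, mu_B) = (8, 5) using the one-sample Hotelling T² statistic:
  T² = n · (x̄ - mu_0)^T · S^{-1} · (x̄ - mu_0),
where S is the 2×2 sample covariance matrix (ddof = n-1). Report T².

Step 1 — sample mean vector:
  mean(A) = (6 + 4 + 6 + 3) / 4 = 19/4 = 4.75
  mean(B) = (1 + 6 + 9 + 3) / 4 = 19/4 = 4.75
  x̄ = (4.75, 4.75),  deviation x̄ - mu_0 = (4.75, 4.75) - (8, 5) = (-3.25, -0.25).

Step 2 — sample covariance matrix, S[i,j] = (1/(n-1)) · Σ_k (x_{k,i} - mean_i) · (x_{k,j} - mean_j), divisor n-1 = 3:
  S[A,A] = ((1.25)·(1.25) + (-0.75)·(-0.75) + (1.25)·(1.25) + (-1.75)·(-1.75)) / 3 = 6.75/3 = 2.25
  S[A,B] = ((1.25)·(-3.75) + (-0.75)·(1.25) + (1.25)·(4.25) + (-1.75)·(-1.75)) / 3 = 2.75/3 = 0.9167
  S[B,B] = ((-3.75)·(-3.75) + (1.25)·(1.25) + (4.25)·(4.25) + (-1.75)·(-1.75)) / 3 = 36.75/3 = 12.25
  S = [[2.25, 0.9167],
 [0.9167, 12.25]].

Step 3 — invert S. det(S) = 2.25·12.25 - (0.9167)² = 26.7222.
  S^{-1} = (1/det) · [[d, -b], [-b, a]] = [[0.4584, -0.0343],
 [-0.0343, 0.0842]].

Step 4 — quadratic form (x̄ - mu_0)^T · S^{-1} · (x̄ - mu_0):
  S^{-1} · (x̄ - mu_0) = (-1.4813, 0.0904),
  (x̄ - mu_0)^T · [...] = (-3.25)·(-1.4813) + (-0.25)·(0.0904) = 4.7916.

Step 5 — scale by n: T² = 4 · 4.7916 = 19.1663.

T² ≈ 19.1663


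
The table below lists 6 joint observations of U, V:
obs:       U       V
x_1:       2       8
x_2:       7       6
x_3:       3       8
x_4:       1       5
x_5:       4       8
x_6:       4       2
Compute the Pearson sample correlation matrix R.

Step 1 — column means:
  mean(U) = (2 + 7 + 3 + 1 + 4 + 4) / 6 = 21/6 = 3.5
  mean(V) = (8 + 6 + 8 + 5 + 8 + 2) / 6 = 37/6 = 6.1667

Step 2 — sample variances and covariances s[i,j] = (1/(n-1)) · Σ_k (x_{k,i} - mean_i) · (x_{k,j} - mean_j), with n-1 = 5:
  s[U,U] = ((-1.5)·(-1.5) + (3.5)·(3.5) + (-0.5)·(-0.5) + (-2.5)·(-2.5) + (0.5)·(0.5) + (0.5)·(0.5)) / 5 = 21.5/5 = 4.3
  s[U,V] = ((-1.5)·(1.8333) + (3.5)·(-0.1667) + (-0.5)·(1.8333) + (-2.5)·(-1.1667) + (0.5)·(1.8333) + (0.5)·(-4.1667)) / 5 = -2.5/5 = -0.5
  s[V,V] = ((1.8333)·(1.8333) + (-0.1667)·(-0.1667) + (1.8333)·(1.8333) + (-1.1667)·(-1.1667) + (1.8333)·(1.8333) + (-4.1667)·(-4.1667)) / 5 = 28.8333/5 = 5.7667
  Sample standard deviations s_i = √(s[i,i]):
  s(U) = √(4.3) = 2.0736
  s(V) = √(5.7667) = 2.4014

Step 3 — r_{ij} = s_{ij} / (s_i · s_j):
  r[U,U] = 1 (diagonal).
  r[U,V] = -0.5 / (2.0736 · 2.4014) = -0.5 / 4.9796 = -0.1004
  r[V,V] = 1 (diagonal).

R is symmetric with unit diagonal. Assembling:

R = [[1, -0.1004],
 [-0.1004, 1]]


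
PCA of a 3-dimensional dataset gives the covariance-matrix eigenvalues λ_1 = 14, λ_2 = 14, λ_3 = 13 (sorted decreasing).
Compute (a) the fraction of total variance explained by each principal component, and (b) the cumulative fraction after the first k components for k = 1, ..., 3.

Step 1 — total variance = trace(Sigma) = Σ λ_i = 14 + 14 + 13 = 41.

Step 2 — fraction explained by component i = λ_i / Σ λ:
  PC1: 14/41 = 0.3415
  PC2: 14/41 = 0.3415
  PC3: 13/41 = 0.3171

Step 3 — cumulative fraction after k components = (λ_1 + ... + λ_k) / Σ λ:
  k = 1: 14/41 = 0.3415
  k = 2: (14 + 14)/41 = 28/41 = 0.6829
  k = 3: (14 + 14 + 13)/41 = 41/41 = 1

Summary (fraction, with percent):

explained: PC1 0.3415 (34.15%), PC2 0.3415 (34.15%), PC3 0.3171 (31.71%);  cumulative: 0.3415, 0.6829, 1


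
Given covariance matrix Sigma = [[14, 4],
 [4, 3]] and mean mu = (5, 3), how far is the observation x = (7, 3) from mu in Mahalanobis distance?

Step 1 — centre the observation: (x - mu) = (2, 0).

Step 2 — invert Sigma. det(Sigma) = 14·3 - (4)² = 26.
  Sigma^{-1} = (1/det) · [[d, -b], [-b, a]] = [[0.1154, -0.1538],
 [-0.1538, 0.5385]].

Step 3 — form the quadratic (x - mu)^T · Sigma^{-1} · (x - mu):
  Sigma^{-1} · (x - mu) = (0.2308, -0.3077).
  (x - mu)^T · [Sigma^{-1} · (x - mu)] = (2)·(0.2308) + (0)·(-0.3077) = 0.4615.

Step 4 — take square root: d = √(0.4615) ≈ 0.6794.

d(x, mu) = √(0.4615) ≈ 0.6794


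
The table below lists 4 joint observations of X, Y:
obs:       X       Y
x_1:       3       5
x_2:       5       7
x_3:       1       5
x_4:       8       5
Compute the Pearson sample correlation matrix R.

Step 1 — column means:
  mean(X) = (3 + 5 + 1 + 8) / 4 = 17/4 = 4.25
  mean(Y) = (5 + 7 + 5 + 5) / 4 = 22/4 = 5.5

Step 2 — sample variances and covariances s[i,j] = (1/(n-1)) · Σ_k (x_{k,i} - mean_i) · (x_{k,j} - mean_j), with n-1 = 3:
  s[X,X] = ((-1.25)·(-1.25) + (0.75)·(0.75) + (-3.25)·(-3.25) + (3.75)·(3.75)) / 3 = 26.75/3 = 8.9167
  s[X,Y] = ((-1.25)·(-0.5) + (0.75)·(1.5) + (-3.25)·(-0.5) + (3.75)·(-0.5)) / 3 = 1.5/3 = 0.5
  s[Y,Y] = ((-0.5)·(-0.5) + (1.5)·(1.5) + (-0.5)·(-0.5) + (-0.5)·(-0.5)) / 3 = 3/3 = 1
  Sample standard deviations s_i = √(s[i,i]):
  s(X) = √(8.9167) = 2.9861
  s(Y) = √(1) = 1

Step 3 — r_{ij} = s_{ij} / (s_i · s_j):
  r[X,X] = 1 (diagonal).
  r[X,Y] = 0.5 / (2.9861 · 1) = 0.5 / 2.9861 = 0.1674
  r[Y,Y] = 1 (diagonal).

R is symmetric with unit diagonal. Assembling:

R = [[1, 0.1674],
 [0.1674, 1]]


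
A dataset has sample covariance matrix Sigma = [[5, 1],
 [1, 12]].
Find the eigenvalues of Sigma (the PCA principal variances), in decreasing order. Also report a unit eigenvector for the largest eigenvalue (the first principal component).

Step 1 — characteristic polynomial of 2×2 Sigma:
  det(Sigma - λI) = λ² - trace · λ + det = 0.
  trace = 5 + 12 = 17, det = 5·12 - (1)² = 59.
Step 2 — discriminant:
  Δ = trace² - 4·det = 289 - 236 = 53.
Step 3 — eigenvalues:
  λ = (trace ± √Δ)/2 = (17 ± 7.2801)/2,
  λ_1 = 12.1401,  λ_2 = 4.8599.

Step 4 — unit eigenvector for λ_1: solve (Sigma - λ_1 I)v = 0. First row:
  (5 - 12.1401)·v_x + (1)·v_y = 0, i.e. (-7.1401)·v_x + (1)·v_y = 0,
  so v ∝ (b, λ_1 - a) = (1, 7.1401) = u.
  ||u|| = √((1)² + (7.1401)²) = √(51.9804) ≈ 7.2097,
  v_1 = u/||u|| ≈ (0.1387, 0.9903) (||v_1|| = 1).

λ_1 = 12.1401,  λ_2 = 4.8599;  v_1 ≈ (0.1387, 0.9903)


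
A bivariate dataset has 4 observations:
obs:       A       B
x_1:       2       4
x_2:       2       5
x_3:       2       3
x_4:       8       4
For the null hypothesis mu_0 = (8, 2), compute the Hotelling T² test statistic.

Step 1 — sample mean vector:
  mean(A) = (2 + 2 + 2 + 8) / 4 = 14/4 = 3.5
  mean(B) = (4 + 5 + 3 + 4) / 4 = 16/4 = 4
  x̄ = (3.5, 4),  deviation x̄ - mu_0 = (3.5, 4) - (8, 2) = (-4.5, 2).

Step 2 — sample covariance matrix, S[i,j] = (1/(n-1)) · Σ_k (x_{k,i} - mean_i) · (x_{k,j} - mean_j), divisor n-1 = 3:
  S[A,A] = ((-1.5)·(-1.5) + (-1.5)·(-1.5) + (-1.5)·(-1.5) + (4.5)·(4.5)) / 3 = 27/3 = 9
  S[A,B] = ((-1.5)·(0) + (-1.5)·(1) + (-1.5)·(-1) + (4.5)·(0)) / 3 = 0/3 = 0
  S[B,B] = ((0)·(0) + (1)·(1) + (-1)·(-1) + (0)·(0)) / 3 = 2/3 = 0.6667
  S = [[9, 0],
 [0, 0.6667]].

Step 3 — invert S. det(S) = 9·0.6667 - (0)² = 6.
  S^{-1} = (1/det) · [[d, -b], [-b, a]] = [[0.1111, 0],
 [0, 1.5]].

Step 4 — quadratic form (x̄ - mu_0)^T · S^{-1} · (x̄ - mu_0):
  S^{-1} · (x̄ - mu_0) = (-0.5, 3),
  (x̄ - mu_0)^T · [...] = (-4.5)·(-0.5) + (2)·(3) = 8.25.

Step 5 — scale by n: T² = 4 · 8.25 = 33.

T² ≈ 33


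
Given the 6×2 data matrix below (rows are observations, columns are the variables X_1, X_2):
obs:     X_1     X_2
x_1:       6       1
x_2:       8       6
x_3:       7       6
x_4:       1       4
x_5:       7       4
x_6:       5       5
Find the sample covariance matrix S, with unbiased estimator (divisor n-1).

Step 1 — column means:
  mean(X_1) = (6 + 8 + 7 + 1 + 7 + 5) / 6 = 34/6 = 5.6667
  mean(X_2) = (1 + 6 + 6 + 4 + 4 + 5) / 6 = 26/6 = 4.3333

Step 2 — sample covariance S[i,j] = (1/(n-1)) · Σ_k (x_{k,i} - mean_i) · (x_{k,j} - mean_j), with n-1 = 5.
  S[X_1,X_1] = ((0.3333)·(0.3333) + (2.3333)·(2.3333) + (1.3333)·(1.3333) + (-4.6667)·(-4.6667) + (1.3333)·(1.3333) + (-0.6667)·(-0.6667)) / 5 = 31.3333/5 = 6.2667
  S[X_1,X_2] = ((0.3333)·(-3.3333) + (2.3333)·(1.6667) + (1.3333)·(1.6667) + (-4.6667)·(-0.3333) + (1.3333)·(-0.3333) + (-0.6667)·(0.6667)) / 5 = 5.6667/5 = 1.1333
  S[X_2,X_2] = ((-3.3333)·(-3.3333) + (1.6667)·(1.6667) + (1.6667)·(1.6667) + (-0.3333)·(-0.3333) + (-0.3333)·(-0.3333) + (0.6667)·(0.6667)) / 5 = 17.3333/5 = 3.4667

S is symmetric (S[j,i] = S[i,j]). Assembling:

S = [[6.2667, 1.1333],
 [1.1333, 3.4667]]


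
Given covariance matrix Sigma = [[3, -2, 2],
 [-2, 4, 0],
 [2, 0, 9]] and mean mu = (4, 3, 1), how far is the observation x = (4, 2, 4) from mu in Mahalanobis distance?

Step 1 — centre the observation: (x - mu) = (0, -1, 3).

Step 2 — invert Sigma (cofactor / det for 3×3, or solve directly):
  Sigma^{-1} = [[0.6429, 0.3214, -0.1429],
 [0.3214, 0.4107, -0.0714],
 [-0.1429, -0.0714, 0.1429]].

Step 3 — form the quadratic (x - mu)^T · Sigma^{-1} · (x - mu):
  Sigma^{-1} · (x - mu) = (-0.75, -0.625, 0.5).
  (x - mu)^T · [Sigma^{-1} · (x - mu)] = (0)·(-0.75) + (-1)·(-0.625) + (3)·(0.5) = 2.125.

Step 4 — take square root: d = √(2.125) ≈ 1.4577.

d(x, mu) = √(2.125) ≈ 1.4577


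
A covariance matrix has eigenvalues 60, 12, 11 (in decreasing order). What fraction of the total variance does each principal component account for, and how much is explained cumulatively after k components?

Step 1 — total variance = trace(Sigma) = Σ λ_i = 60 + 12 + 11 = 83.

Step 2 — fraction explained by component i = λ_i / Σ λ:
  PC1: 60/83 = 0.7229
  PC2: 12/83 = 0.1446
  PC3: 11/83 = 0.1325

Step 3 — cumulative fraction after k components = (λ_1 + ... + λ_k) / Σ λ:
  k = 1: 60/83 = 0.7229
  k = 2: (60 + 12)/83 = 72/83 = 0.8675
  k = 3: (60 + 12 + 11)/83 = 83/83 = 1

Summary (fraction, with percent):

explained: PC1 0.7229 (72.29%), PC2 0.1446 (14.46%), PC3 0.1325 (13.25%);  cumulative: 0.7229, 0.8675, 1


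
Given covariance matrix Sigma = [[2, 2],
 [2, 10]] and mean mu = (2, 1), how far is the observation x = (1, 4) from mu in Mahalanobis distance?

Step 1 — centre the observation: (x - mu) = (-1, 3).

Step 2 — invert Sigma. det(Sigma) = 2·10 - (2)² = 16.
  Sigma^{-1} = (1/det) · [[d, -b], [-b, a]] = [[0.625, -0.125],
 [-0.125, 0.125]].

Step 3 — form the quadratic (x - mu)^T · Sigma^{-1} · (x - mu):
  Sigma^{-1} · (x - mu) = (-1, 0.5).
  (x - mu)^T · [Sigma^{-1} · (x - mu)] = (-1)·(-1) + (3)·(0.5) = 2.5.

Step 4 — take square root: d = √(2.5) ≈ 1.5811.

d(x, mu) = √(2.5) ≈ 1.5811


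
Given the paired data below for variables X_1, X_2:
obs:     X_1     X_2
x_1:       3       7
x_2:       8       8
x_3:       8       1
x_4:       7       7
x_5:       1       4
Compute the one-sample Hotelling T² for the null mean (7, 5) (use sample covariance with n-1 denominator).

Step 1 — sample mean vector:
  mean(X_1) = (3 + 8 + 8 + 7 + 1) / 5 = 27/5 = 5.4
  mean(X_2) = (7 + 8 + 1 + 7 + 4) / 5 = 27/5 = 5.4
  x̄ = (5.4, 5.4),  deviation x̄ - mu_0 = (5.4, 5.4) - (7, 5) = (-1.6, 0.4).

Step 2 — sample covariance matrix, S[i,j] = (1/(n-1)) · Σ_k (x_{k,i} - mean_i) · (x_{k,j} - mean_j), divisor n-1 = 4:
  S[X_1,X_1] = ((-2.4)·(-2.4) + (2.6)·(2.6) + (2.6)·(2.6) + (1.6)·(1.6) + (-4.4)·(-4.4)) / 4 = 41.2/4 = 10.3
  S[X_1,X_2] = ((-2.4)·(1.6) + (2.6)·(2.6) + (2.6)·(-4.4) + (1.6)·(1.6) + (-4.4)·(-1.4)) / 4 = 0.2/4 = 0.05
  S[X_2,X_2] = ((1.6)·(1.6) + (2.6)·(2.6) + (-4.4)·(-4.4) + (1.6)·(1.6) + (-1.4)·(-1.4)) / 4 = 33.2/4 = 8.3
  S = [[10.3, 0.05],
 [0.05, 8.3]].

Step 3 — invert S. det(S) = 10.3·8.3 - (0.05)² = 85.4875.
  S^{-1} = (1/det) · [[d, -b], [-b, a]] = [[0.0971, -0.0006],
 [-0.0006, 0.1205]].

Step 4 — quadratic form (x̄ - mu_0)^T · S^{-1} · (x̄ - mu_0):
  S^{-1} · (x̄ - mu_0) = (-0.1556, 0.0491),
  (x̄ - mu_0)^T · [...] = (-1.6)·(-0.1556) + (0.4)·(0.0491) = 0.2686.

Step 5 — scale by n: T² = 5 · 0.2686 = 1.3429.

T² ≈ 1.3429


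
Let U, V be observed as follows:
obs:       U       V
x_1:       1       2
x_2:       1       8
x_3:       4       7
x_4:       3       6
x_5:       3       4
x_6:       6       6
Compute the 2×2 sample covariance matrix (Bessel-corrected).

Step 1 — column means:
  mean(U) = (1 + 1 + 4 + 3 + 3 + 6) / 6 = 18/6 = 3
  mean(V) = (2 + 8 + 7 + 6 + 4 + 6) / 6 = 33/6 = 5.5

Step 2 — sample covariance S[i,j] = (1/(n-1)) · Σ_k (x_{k,i} - mean_i) · (x_{k,j} - mean_j), with n-1 = 5.
  S[U,U] = ((-2)·(-2) + (-2)·(-2) + (1)·(1) + (0)·(0) + (0)·(0) + (3)·(3)) / 5 = 18/5 = 3.6
  S[U,V] = ((-2)·(-3.5) + (-2)·(2.5) + (1)·(1.5) + (0)·(0.5) + (0)·(-1.5) + (3)·(0.5)) / 5 = 5/5 = 1
  S[V,V] = ((-3.5)·(-3.5) + (2.5)·(2.5) + (1.5)·(1.5) + (0.5)·(0.5) + (-1.5)·(-1.5) + (0.5)·(0.5)) / 5 = 23.5/5 = 4.7

S is symmetric (S[j,i] = S[i,j]). Assembling:

S = [[3.6, 1],
 [1, 4.7]]


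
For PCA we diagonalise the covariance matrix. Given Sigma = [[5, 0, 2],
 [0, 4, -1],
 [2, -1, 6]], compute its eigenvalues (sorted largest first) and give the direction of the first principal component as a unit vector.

Step 1 — characteristic polynomial p(λ) = det(λI - Sigma) = λ³ - tr·λ² + c_1·λ - det, where tr = trace, c_1 = sum of the principal 2×2 minors, det = det(Sigma):
  tr = 5 + 4 + 6 = 15,
  c_1 = (5·4 - (0)²) + (5·6 - (2)²) + (4·6 - (-1)²) = 20 + 26 + 23 = 69,
  det = 5·(4·6 - (-1)²) - (0)·((0)·6 - (-1)·(2)) + (2)·((0)·(-1) - 4·(2)) = 5·(23) - (0)·(2) + (2)·(-8) = 99.
  So p(λ) = λ³ - 15λ² + 69λ - 99.
Step 2 — look for an integer root (rational root theorem: any rational root is an integer divisor of 99). Testing λ = 3:
  p(3) = 27 - 135 + 207 - 99 = 0  ✓
  Dividing out (λ - 3): p(λ) = (λ - 3)(λ² - 12λ + 33).
Step 3 — remaining eigenvalues from the quadratic λ² - 12λ + 33 = 0:
  Δ = 12² - 4·33 = 144 - 132 = 12,  λ = (12 ± √12)/2 = (12 ± 3.4641)/2 ≈ 7.7321 or 4.2679.
  Sorted: λ_1 = 7.7321,  λ_2 = 4.2679,  λ_3 = 3  (check: sum = 15 = tr ✓).

Step 4 — unit eigenvector for λ_1 ≈ 7.7321: v spans the null space of (Sigma - λ_1 I), whose rows are
  r_1 = (-2.7321, 0, 2),  r_2 = (0, -3.7321, -1),  r_3 = (2, -1, -1.7321).
  v is orthogonal to every row, so take v ∝ r_1 × r_2 = ((0)·(-1) - (2)·(-3.7321), (2)·(0) - (-2.7321)·(-1), (-2.7321)·(-3.7321) - (0)·(0)) ≈ (7.4641, -2.7321, 10.1962).
  Let u = (7.4641, -2.7321, 10.1962).
  ||u|| = √((7.4641)² + (-2.7321)² + (10.1962)²) = √(167.1384) ≈ 12.9282,  v_1 = u/||u|| ≈ (0.5774, -0.2113, 0.7887) (||v_1|| = 1).

λ_1 = 7.7321,  λ_2 = 4.2679,  λ_3 = 3;  v_1 ≈ (0.5774, -0.2113, 0.7887)


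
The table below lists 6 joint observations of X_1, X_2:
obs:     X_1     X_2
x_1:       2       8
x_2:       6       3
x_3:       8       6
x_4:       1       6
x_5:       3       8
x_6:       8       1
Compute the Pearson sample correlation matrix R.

Step 1 — column means:
  mean(X_1) = (2 + 6 + 8 + 1 + 3 + 8) / 6 = 28/6 = 4.6667
  mean(X_2) = (8 + 3 + 6 + 6 + 8 + 1) / 6 = 32/6 = 5.3333

Step 2 — sample variances and covariances s[i,j] = (1/(n-1)) · Σ_k (x_{k,i} - mean_i) · (x_{k,j} - mean_j), with n-1 = 5:
  s[X_1,X_1] = ((-2.6667)·(-2.6667) + (1.3333)·(1.3333) + (3.3333)·(3.3333) + (-3.6667)·(-3.6667) + (-1.6667)·(-1.6667) + (3.3333)·(3.3333)) / 5 = 47.3333/5 = 9.4667
  s[X_1,X_2] = ((-2.6667)·(2.6667) + (1.3333)·(-2.3333) + (3.3333)·(0.6667) + (-3.6667)·(0.6667) + (-1.6667)·(2.6667) + (3.3333)·(-4.3333)) / 5 = -29.3333/5 = -5.8667
  s[X_2,X_2] = ((2.6667)·(2.6667) + (-2.3333)·(-2.3333) + (0.6667)·(0.6667) + (0.6667)·(0.6667) + (2.6667)·(2.6667) + (-4.3333)·(-4.3333)) / 5 = 39.3333/5 = 7.8667
  Sample standard deviations s_i = √(s[i,i]):
  s(X_1) = √(9.4667) = 3.0768
  s(X_2) = √(7.8667) = 2.8048

Step 3 — r_{ij} = s_{ij} / (s_i · s_j):
  r[X_1,X_1] = 1 (diagonal).
  r[X_1,X_2] = -5.8667 / (3.0768 · 2.8048) = -5.8667 / 8.6297 = -0.6798
  r[X_2,X_2] = 1 (diagonal).

R is symmetric with unit diagonal. Assembling:

R = [[1, -0.6798],
 [-0.6798, 1]]
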